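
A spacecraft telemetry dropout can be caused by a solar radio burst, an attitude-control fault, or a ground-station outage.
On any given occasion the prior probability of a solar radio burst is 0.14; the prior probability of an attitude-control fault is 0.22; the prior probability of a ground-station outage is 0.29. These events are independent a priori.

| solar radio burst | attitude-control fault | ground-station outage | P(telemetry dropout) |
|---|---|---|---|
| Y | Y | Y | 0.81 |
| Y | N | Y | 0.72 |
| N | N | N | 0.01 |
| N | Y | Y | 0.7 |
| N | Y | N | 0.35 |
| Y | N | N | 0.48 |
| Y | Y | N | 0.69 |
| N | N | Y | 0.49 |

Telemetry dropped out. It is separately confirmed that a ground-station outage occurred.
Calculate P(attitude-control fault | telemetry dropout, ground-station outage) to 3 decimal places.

For the numerator, keep only attitude-control fault=true terms: 0.132440 + 0.024948 = 0.157388
Normalizer over all consistent configurations: 0.49×0.86×0.78 + 0.7×0.86×0.22 + 0.72×0.14×0.78 + 0.81×0.14×0.22 = 0.564704
P(attitude-control fault | telemetry dropout, ground-station outage) = 0.157388/0.564704 ≈ 0.279

P(attitude-control fault | telemetry dropout, ground-station outage) ≈ 0.279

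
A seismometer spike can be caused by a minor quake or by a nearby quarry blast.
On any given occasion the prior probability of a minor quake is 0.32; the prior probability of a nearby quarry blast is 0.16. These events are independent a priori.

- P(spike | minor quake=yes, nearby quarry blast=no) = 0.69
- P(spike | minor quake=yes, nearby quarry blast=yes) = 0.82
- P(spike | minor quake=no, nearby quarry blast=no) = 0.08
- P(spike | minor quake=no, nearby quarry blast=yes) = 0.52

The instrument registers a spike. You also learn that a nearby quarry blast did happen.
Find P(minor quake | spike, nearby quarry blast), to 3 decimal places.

By total probability over both values of minor quake:
  P(spike | nearby quarry blast) = 0.52·0.68 + 0.82·0.32
        = 0.353600 + 0.262400 = 0.616000
Configurations with minor quake contribute 0.262400, so
  P(minor quake | spike, nearby quarry blast) = 0.262400 / 0.616000 ≈ 0.426

P(minor quake | spike, nearby quarry blast) ≈ 0.426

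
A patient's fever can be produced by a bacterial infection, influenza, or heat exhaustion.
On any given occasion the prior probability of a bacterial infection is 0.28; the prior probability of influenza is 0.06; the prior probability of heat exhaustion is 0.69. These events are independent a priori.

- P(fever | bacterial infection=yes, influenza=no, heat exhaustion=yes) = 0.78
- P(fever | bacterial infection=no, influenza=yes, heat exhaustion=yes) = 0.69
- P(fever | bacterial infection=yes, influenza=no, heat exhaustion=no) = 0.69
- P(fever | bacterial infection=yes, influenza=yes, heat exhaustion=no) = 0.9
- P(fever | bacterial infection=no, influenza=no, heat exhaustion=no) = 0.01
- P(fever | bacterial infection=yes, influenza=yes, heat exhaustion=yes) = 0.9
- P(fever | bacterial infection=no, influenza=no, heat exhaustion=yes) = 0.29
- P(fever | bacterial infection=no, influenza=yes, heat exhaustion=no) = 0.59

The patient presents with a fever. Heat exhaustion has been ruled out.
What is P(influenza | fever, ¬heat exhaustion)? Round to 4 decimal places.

P(influenza | fever, ¬heat exhaustion) ≈ 0.1773

Enumerate the 4 (bacterial infection, influenza) configurations and weight by the priors:
  P(fever | ¬heat exhaustion) = 0.01*0.72*0.94 + 0.59*0.72*0.06 + 0.69*0.28*0.94 + 0.9*0.28*0.06
        = 0.006768 + 0.025488 + 0.181608 + 0.015120 = 0.228984
Keeping only the influenza-present terms gives 0.040608, so
  P(influenza | fever, ¬heat exhaustion) = 0.040608 / 0.228984 ≈ 0.1773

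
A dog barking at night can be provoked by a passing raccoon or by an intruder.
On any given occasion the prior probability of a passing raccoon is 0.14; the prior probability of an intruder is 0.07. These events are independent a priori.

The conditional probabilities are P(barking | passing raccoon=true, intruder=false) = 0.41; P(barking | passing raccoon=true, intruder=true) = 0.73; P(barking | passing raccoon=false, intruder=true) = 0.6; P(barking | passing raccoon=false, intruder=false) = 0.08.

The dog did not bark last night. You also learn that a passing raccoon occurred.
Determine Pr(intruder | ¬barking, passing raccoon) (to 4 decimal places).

Pr(intruder | ¬barking, passing raccoon) ≈ 0.0333

For the numerator, keep only intruder=true terms: 0.27×0.07 = 0.018900
Normalizer over all consistent configurations: 0.59×0.93 + 0.27×0.07 = 0.567600
Posterior = 0.018900 / 0.567600 ≈ 0.0333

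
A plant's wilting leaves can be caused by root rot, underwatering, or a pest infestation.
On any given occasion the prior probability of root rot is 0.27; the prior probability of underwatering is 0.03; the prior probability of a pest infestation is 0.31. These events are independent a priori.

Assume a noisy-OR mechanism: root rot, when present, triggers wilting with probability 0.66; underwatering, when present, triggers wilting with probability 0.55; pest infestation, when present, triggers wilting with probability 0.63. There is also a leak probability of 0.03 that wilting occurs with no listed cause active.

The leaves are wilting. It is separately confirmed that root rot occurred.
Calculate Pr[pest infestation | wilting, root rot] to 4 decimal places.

Under noisy-OR, P(wilting | causes) = 1 − (1−0.03)·∏(1−qᵢ) over the active causes.
P(wilting | root rot) = 0.6702*0.97*0.69 + 0.877974*0.97*0.31 + 0.85159*0.03*0.69 + 0.945088*0.03*0.31 = 0.448565 + 0.264007 + 0.017628 + 0.008789 = 0.738989
The pest infestation-present share is 0.264007 + 0.008789 = 0.272796.
P(pest infestation | wilting, root rot) = 0.272796 / 0.738989 ≈ 0.3691

Pr[pest infestation | wilting, root rot] ≈ 0.3691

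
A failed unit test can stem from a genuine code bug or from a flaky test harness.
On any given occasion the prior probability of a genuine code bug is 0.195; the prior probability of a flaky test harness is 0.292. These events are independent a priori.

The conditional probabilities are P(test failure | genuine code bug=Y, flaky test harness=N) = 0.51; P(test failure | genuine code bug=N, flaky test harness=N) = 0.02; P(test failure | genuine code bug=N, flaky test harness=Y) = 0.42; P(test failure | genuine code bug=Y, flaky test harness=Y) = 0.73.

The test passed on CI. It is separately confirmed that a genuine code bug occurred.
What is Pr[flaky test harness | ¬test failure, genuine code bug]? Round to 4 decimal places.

Pr[flaky test harness | ¬test failure, genuine code bug] ≈ 0.1852

For the numerator, keep only flaky test harness=true terms: 0.27·0.292 = 0.078840
Denominator P(¬test failure | genuine code bug): 0.49·0.708 + 0.27·0.292 = 0.425760
P(flaky test harness | ¬test failure, genuine code bug) = 0.078840/0.425760 ≈ 0.1852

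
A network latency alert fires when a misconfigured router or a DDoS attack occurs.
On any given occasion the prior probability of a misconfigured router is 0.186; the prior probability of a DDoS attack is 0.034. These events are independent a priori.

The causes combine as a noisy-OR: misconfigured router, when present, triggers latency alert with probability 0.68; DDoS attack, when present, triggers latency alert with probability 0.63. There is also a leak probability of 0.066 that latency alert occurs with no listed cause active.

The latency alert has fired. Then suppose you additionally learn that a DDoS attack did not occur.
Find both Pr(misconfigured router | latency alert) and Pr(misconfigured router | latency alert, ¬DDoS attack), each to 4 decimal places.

Pr(misconfigured router | latency alert) ≈ 0.6527; Pr(misconfigured router | latency alert, ¬DDoS attack) ≈ 0.7082

Under noisy-OR, P(latency alert | causes) = 1 − (1−0.066)·∏(1−qᵢ) over the active causes.
P(latency alert) = 0.066×0.814×0.966 + 0.65442×0.814×0.034 + 0.70112×0.186×0.966 + 0.889414×0.186×0.034 = 0.051897 + 0.018112 + 0.125974 + 0.005625 = 0.201608
The misconfigured router-present share is 0.125974 + 0.005625 = 0.131599.
Hence the posterior is 0.131599/0.201608 ≈ 0.6527.

Now condition on the additional information:
P(latency alert | ¬DDoS attack) = 0.066*0.814 + 0.70112*0.186 = 0.053724 + 0.130408 = 0.184132
The misconfigured router-present share is 0.70112*0.186 = 0.130408.
P(misconfigured router | latency alert, ¬DDoS attack) = 0.130408 / 0.184132 ≈ 0.7082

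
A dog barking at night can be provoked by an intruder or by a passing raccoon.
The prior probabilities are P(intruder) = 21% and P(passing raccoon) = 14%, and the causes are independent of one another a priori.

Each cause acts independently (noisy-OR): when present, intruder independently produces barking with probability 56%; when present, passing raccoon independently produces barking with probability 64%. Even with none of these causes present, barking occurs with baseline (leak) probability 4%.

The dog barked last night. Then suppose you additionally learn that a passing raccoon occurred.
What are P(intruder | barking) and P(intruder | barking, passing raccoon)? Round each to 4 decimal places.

Under noisy-OR, P(barking | causes) = 1 − (1−0.04)·∏(1−qᵢ) over the active causes.
Sum P(barking|·) weighted by the priors over the 4 (intruder, passing raccoon) configurations:
  P(barking) = 0.04·0.79·0.86 + 0.6544·0.79·0.14 + 0.5776·0.21·0.86 + 0.847936·0.21·0.14
        = 0.027176 + 0.072377 + 0.104315 + 0.024929 = 0.228797
The terms with intruder present sum to 0.129244, so
  P(intruder | barking) = 0.129244 / 0.228797 ≈ 0.5649

With the extra evidence:
By total probability over both values of intruder:
  P(barking | passing raccoon) = 0.6544×0.79 + 0.847936×0.21
        = 0.516976 + 0.178067 = 0.695043
Keeping only the intruder-present terms gives 0.178067, so
  P(intruder | barking, passing raccoon) = 0.178067 / 0.695043 ≈ 0.2562
Conditioning on passing raccoon lowers the posterior on intruder: the classic explaining-away effect in a common-effect structure.

P(intruder | barking) ≈ 0.5649; P(intruder | barking, passing raccoon) ≈ 0.2562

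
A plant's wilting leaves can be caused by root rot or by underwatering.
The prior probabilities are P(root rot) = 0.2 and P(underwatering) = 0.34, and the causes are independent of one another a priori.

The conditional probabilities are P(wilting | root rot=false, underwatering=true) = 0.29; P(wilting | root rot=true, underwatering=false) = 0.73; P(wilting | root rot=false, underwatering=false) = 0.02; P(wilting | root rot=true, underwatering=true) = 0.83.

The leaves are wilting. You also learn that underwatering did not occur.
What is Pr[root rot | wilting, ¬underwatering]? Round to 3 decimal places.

For the numerator, keep only root rot=true terms: 0.73*0.2 = 0.146000
The normalizing constant is 0.02*0.8 + 0.73*0.2 = 0.162000
P(root rot | wilting, ¬underwatering) = 0.146000/0.162000 ≈ 0.901

Pr[root rot | wilting, ¬underwatering] ≈ 0.901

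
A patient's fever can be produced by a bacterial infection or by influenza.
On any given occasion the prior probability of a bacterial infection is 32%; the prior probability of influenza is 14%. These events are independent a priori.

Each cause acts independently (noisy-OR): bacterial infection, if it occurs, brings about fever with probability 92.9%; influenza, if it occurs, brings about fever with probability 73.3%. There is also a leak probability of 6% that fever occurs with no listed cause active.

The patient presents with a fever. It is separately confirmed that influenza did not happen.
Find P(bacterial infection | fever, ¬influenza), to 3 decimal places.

P(bacterial infection | fever, ¬influenza) ≈ 0.880

Under noisy-OR, P(fever | causes) = 1 − (1−0.06)·∏(1−qᵢ) over the active causes.
P(fever | ¬influenza) = 0.06×0.68 + 0.93326×0.32 = 0.040800 + 0.298643 = 0.339443
Of this, 0.298643 comes from 0.93326×0.32 (the bacterial infection=true cases).
Hence the posterior is 0.298643/0.339443 ≈ 0.880.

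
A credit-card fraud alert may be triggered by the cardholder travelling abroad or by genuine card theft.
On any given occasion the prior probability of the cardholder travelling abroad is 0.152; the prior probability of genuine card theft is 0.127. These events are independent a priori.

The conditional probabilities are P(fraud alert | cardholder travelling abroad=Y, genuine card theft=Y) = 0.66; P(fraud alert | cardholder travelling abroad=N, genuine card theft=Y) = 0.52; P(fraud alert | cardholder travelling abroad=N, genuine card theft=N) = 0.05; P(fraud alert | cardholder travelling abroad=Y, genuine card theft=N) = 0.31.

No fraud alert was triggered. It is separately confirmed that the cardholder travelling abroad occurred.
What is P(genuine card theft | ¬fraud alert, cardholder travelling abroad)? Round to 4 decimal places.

Weight on genuine card theft=true, given the evidence: 0.34*0.127 = 0.043180
Normalizer over all consistent configurations: 0.69*0.873 + 0.34*0.127 = 0.645550
P(genuine card theft | ¬fraud alert, cardholder travelling abroad) = 0.043180/0.645550 ≈ 0.0669

P(genuine card theft | ¬fraud alert, cardholder travelling abroad) ≈ 0.0669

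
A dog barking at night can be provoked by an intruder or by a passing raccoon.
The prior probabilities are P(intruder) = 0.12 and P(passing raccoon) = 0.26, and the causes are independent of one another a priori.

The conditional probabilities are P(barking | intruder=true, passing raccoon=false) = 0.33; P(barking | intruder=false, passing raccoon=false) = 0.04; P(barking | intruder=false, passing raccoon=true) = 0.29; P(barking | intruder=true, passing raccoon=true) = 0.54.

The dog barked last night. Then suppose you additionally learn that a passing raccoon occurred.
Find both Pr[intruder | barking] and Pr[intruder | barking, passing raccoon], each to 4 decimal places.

Pr[intruder | barking] ≈ 0.3331; Pr[intruder | barking, passing raccoon] ≈ 0.2025

P(barking) = 0.04*0.88*0.74 + 0.29*0.88*0.26 + 0.33*0.12*0.74 + 0.54*0.12*0.26 = 0.026048 + 0.066352 + 0.029304 + 0.016848 = 0.138552
Of this, 0.046152 comes from 0.029304 + 0.016848 (the intruder=true cases).
P(intruder | barking) = 0.046152 / 0.138552 ≈ 0.3331

Now condition on the additional information:
Numerator (weight on configurations with intruder): 0.54·0.12 = 0.064800
Denominator P(barking | passing raccoon): 0.29·0.88 + 0.54·0.12 = 0.320000
P(intruder | barking, passing raccoon) = 0.064800/0.320000 ≈ 0.2025
This is intercausal reasoning (explaining away): once passing raccoon accounts for the barking, intruder becomes less likely.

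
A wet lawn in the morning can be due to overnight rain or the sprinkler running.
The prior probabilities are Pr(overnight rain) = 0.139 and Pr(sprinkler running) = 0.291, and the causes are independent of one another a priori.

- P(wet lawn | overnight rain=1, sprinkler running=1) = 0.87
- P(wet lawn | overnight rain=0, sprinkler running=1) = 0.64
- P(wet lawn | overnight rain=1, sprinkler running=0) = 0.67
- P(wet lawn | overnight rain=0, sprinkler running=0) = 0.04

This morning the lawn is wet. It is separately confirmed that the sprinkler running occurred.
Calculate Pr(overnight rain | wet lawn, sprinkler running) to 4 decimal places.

Pr(overnight rain | wet lawn, sprinkler running) ≈ 0.1800

Sum P(wet lawn|·) weighted by the priors over both values of overnight rain:
  P(wet lawn | sprinkler running) = 0.64·0.861 + 0.87·0.139
        = 0.551040 + 0.120930 = 0.671970
Keeping only the overnight rain-present terms gives 0.120930, so
  P(overnight rain | wet lawn, sprinkler running) = 0.120930 / 0.671970 ≈ 0.1800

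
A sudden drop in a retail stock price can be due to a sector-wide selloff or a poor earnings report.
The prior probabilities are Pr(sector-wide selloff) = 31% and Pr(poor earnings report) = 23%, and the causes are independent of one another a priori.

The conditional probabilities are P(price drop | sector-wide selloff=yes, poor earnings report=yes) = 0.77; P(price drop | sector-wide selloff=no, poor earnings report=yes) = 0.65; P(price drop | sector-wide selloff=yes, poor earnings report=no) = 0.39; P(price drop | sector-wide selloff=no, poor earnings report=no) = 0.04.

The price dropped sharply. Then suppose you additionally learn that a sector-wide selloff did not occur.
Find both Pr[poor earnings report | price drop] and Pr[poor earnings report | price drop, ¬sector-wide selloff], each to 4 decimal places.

P(price drop) = 0.04×0.69×0.77 + 0.65×0.69×0.23 + 0.39×0.31×0.77 + 0.77×0.31×0.23 = 0.021252 + 0.103155 + 0.093093 + 0.054901 = 0.272401
The poor earnings report-present share is 0.103155 + 0.054901 = 0.158056.
P(poor earnings report | price drop) = 0.158056 / 0.272401 ≈ 0.5802

With the extra evidence:
Weight on poor earnings report=true, given the evidence: 0.65*0.23 = 0.149500
The normalizing constant is 0.04*0.77 + 0.65*0.23 = 0.180300
P(poor earnings report | price drop, ¬sector-wide selloff) = 0.149500/0.180300 ≈ 0.8292

Pr[poor earnings report | price drop] ≈ 0.5802; Pr[poor earnings report | price drop, ¬sector-wide selloff] ≈ 0.8292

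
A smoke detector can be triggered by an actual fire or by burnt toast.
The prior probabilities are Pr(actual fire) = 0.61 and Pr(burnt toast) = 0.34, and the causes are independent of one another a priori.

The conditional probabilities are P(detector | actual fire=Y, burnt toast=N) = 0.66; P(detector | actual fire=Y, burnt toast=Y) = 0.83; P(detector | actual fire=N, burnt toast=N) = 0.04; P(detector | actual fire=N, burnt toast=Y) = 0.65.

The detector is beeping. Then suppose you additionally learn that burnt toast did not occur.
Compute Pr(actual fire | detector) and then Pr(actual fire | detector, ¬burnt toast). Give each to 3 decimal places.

Pr(actual fire | detector) ≈ 0.819; Pr(actual fire | detector, ¬burnt toast) ≈ 0.963

Enumerate the 4 (actual fire, burnt toast) configurations and weight by the priors:
  P(detector) = 0.04×0.39×0.66 + 0.65×0.39×0.34 + 0.66×0.61×0.66 + 0.83×0.61×0.34
        = 0.010296 + 0.086190 + 0.265716 + 0.172142 = 0.534344
Configurations with actual fire contribute 0.437858, so
  P(actual fire | detector) = 0.437858 / 0.534344 ≈ 0.819

Now condition on the additional information:
Sum P(detector|·) weighted by the priors over both values of actual fire:
  P(detector | ¬burnt toast) = 0.04×0.39 + 0.66×0.61
        = 0.015600 + 0.402600 = 0.418200
Keeping only the actual fire-present terms gives 0.402600, so
  P(actual fire | detector, ¬burnt toast) = 0.402600 / 0.418200 ≈ 0.963
With burnt toast excluded, actual fire must carry more of the explanatory weight for the detector.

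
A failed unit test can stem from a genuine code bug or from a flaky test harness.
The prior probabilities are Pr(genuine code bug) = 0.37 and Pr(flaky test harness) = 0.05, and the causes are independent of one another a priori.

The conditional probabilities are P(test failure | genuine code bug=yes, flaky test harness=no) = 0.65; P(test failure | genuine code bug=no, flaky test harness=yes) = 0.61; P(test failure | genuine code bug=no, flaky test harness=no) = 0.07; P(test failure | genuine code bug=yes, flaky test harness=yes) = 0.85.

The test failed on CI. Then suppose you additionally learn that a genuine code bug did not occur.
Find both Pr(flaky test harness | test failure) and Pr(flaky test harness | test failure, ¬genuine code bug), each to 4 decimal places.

Pr(flaky test harness | test failure) ≈ 0.1144; Pr(flaky test harness | test failure, ¬genuine code bug) ≈ 0.3144

Sum P(test failure|·) weighted by the priors over the 4 (genuine code bug, flaky test harness) configurations:
  P(test failure) = 0.07·0.63·0.95 + 0.61·0.63·0.05 + 0.65·0.37·0.95 + 0.85·0.37·0.05
        = 0.041895 + 0.019215 + 0.228475 + 0.015725 = 0.305310
Configurations with flaky test harness contribute 0.034940, so
  P(flaky test harness | test failure) = 0.034940 / 0.305310 ≈ 0.1144

Now condition on the additional information:
Weight on flaky test harness=true, given the evidence: 0.61*0.05 = 0.030500
Denominator P(test failure | ¬genuine code bug): 0.07*0.95 + 0.61*0.05 = 0.097000
P(flaky test harness | test failure, ¬genuine code bug) = 0.030500/0.097000 ≈ 0.3144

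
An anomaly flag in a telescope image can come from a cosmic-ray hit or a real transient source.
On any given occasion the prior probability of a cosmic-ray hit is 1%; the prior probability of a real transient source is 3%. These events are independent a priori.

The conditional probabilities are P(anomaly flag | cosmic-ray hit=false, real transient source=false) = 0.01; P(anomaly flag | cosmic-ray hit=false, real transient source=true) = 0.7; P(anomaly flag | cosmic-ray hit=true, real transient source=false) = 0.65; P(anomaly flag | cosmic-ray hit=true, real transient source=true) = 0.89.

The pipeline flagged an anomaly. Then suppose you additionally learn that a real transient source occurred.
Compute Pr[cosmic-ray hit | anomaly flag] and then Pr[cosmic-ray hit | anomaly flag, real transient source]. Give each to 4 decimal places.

Pr[cosmic-ray hit | anomaly flag] ≈ 0.1778; Pr[cosmic-ray hit | anomaly flag, real transient source] ≈ 0.0127

Enumerate the 4 (cosmic-ray hit, real transient source) configurations and weight by the priors:
  P(anomaly flag) = 0.01×0.99×0.97 + 0.7×0.99×0.03 + 0.65×0.01×0.97 + 0.89×0.01×0.03
        = 0.009603 + 0.020790 + 0.006305 + 0.000267 = 0.036965
Configurations with cosmic-ray hit contribute 0.006572, so
  P(cosmic-ray hit | anomaly flag) = 0.006572 / 0.036965 ≈ 0.1778

Now condition on the additional information:
Weight on cosmic-ray hit=true, given the evidence: 0.89*0.01 = 0.008900
Denominator P(anomaly flag | real transient source): 0.7*0.99 + 0.89*0.01 = 0.701900
P(cosmic-ray hit | anomaly flag, real transient source) = 0.008900/0.701900 ≈ 0.0127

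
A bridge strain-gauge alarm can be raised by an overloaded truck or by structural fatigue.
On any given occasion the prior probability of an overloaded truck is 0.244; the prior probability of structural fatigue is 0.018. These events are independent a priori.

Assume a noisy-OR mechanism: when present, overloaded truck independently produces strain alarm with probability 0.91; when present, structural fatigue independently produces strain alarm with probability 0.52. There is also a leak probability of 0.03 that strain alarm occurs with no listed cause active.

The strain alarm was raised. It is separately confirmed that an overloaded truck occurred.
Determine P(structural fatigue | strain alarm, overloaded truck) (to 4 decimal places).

P(structural fatigue | strain alarm, overloaded truck) ≈ 0.0189

Under noisy-OR, P(strain alarm | causes) = 1 − (1−0.03)·∏(1−qᵢ) over the active causes.
P(strain alarm | overloaded truck) = 0.9127×0.982 + 0.958096×0.018 = 0.896271 + 0.017246 = 0.913517
Restricting to configurations with structural fatigue present: 0.958096×0.018 = 0.017246.
P(structural fatigue | strain alarm, overloaded truck) = 0.017246 / 0.913517 ≈ 0.0189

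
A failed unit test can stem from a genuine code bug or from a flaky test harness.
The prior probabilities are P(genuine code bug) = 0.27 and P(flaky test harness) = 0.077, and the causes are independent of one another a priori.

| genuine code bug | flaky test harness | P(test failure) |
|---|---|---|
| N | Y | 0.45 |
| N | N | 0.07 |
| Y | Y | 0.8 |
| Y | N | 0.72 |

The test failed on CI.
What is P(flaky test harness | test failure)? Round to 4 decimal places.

P(test failure) = 0.07×0.73×0.923 + 0.45×0.73×0.077 + 0.72×0.27×0.923 + 0.8×0.27×0.077 = 0.047165 + 0.025295 + 0.179431 + 0.016632 = 0.268523
The flaky test harness-present share is 0.025295 + 0.016632 = 0.041927.
So P(flaky test harness | test failure) = 0.041927/0.268523 ≈ 0.1561.

P(flaky test harness | test failure) ≈ 0.1561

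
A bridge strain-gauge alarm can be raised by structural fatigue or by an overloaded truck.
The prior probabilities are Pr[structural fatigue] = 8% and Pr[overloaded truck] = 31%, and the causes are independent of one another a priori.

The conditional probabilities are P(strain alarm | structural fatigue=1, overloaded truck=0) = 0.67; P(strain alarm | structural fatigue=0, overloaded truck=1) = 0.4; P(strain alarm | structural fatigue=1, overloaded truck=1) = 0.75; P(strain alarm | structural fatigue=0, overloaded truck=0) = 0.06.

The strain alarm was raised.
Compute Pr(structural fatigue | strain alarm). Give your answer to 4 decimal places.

For the numerator, keep only structural fatigue=true terms: 0.036984 + 0.018600 = 0.055584
Denominator P(strain alarm): 0.06×0.92×0.69 + 0.4×0.92×0.31 + 0.67×0.08×0.69 + 0.75×0.08×0.31 = 0.207752
P(structural fatigue | strain alarm) = 0.055584/0.207752 ≈ 0.2675

Pr(structural fatigue | strain alarm) ≈ 0.2675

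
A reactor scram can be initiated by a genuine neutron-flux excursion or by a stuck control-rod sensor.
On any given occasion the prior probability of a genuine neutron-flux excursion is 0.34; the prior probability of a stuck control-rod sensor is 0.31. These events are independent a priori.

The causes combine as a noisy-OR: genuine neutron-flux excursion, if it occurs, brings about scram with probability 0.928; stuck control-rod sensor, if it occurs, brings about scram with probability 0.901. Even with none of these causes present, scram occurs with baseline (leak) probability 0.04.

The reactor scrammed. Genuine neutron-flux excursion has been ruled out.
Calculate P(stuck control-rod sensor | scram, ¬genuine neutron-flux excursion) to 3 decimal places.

P(stuck control-rod sensor | scram, ¬genuine neutron-flux excursion) ≈ 0.910

Under noisy-OR, P(scram | causes) = 1 − (1−0.04)·∏(1−qᵢ) over the active causes.
Weight on stuck control-rod sensor=true, given the evidence: 0.90496×0.31 = 0.280538
Normalizer over all consistent configurations: 0.04×0.69 + 0.90496×0.31 = 0.308138
P(stuck control-rod sensor | scram, ¬genuine neutron-flux excursion) = 0.280538/0.308138 ≈ 0.910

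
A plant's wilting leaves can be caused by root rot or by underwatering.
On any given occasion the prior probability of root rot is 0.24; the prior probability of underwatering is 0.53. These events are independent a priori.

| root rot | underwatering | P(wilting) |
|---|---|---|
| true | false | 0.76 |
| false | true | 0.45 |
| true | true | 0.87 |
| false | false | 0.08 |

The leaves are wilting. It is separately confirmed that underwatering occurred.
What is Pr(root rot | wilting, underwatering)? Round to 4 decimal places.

P(wilting | underwatering) = 0.45·0.76 + 0.87·0.24 = 0.342000 + 0.208800 = 0.550800
Restricting to configurations with root rot present: 0.87·0.24 = 0.208800.
P(root rot | wilting, underwatering) = 0.208800 / 0.550800 ≈ 0.3791

Pr(root rot | wilting, underwatering) ≈ 0.3791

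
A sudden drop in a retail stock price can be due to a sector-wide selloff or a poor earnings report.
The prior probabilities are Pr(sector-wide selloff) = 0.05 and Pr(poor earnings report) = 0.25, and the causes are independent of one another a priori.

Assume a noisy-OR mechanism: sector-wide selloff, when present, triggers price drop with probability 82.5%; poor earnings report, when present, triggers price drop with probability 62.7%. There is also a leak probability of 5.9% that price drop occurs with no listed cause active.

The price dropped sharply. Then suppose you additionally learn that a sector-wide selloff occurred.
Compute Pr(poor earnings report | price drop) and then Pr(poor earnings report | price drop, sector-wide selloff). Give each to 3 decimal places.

Under noisy-OR, P(price drop | causes) = 1 − (1−0.059)·∏(1−qᵢ) over the active causes.
Sum P(price drop|·) weighted by the priors over the 4 (sector-wide selloff, poor earnings report) configurations:
  P(price drop) = 0.059·0.95·0.75 + 0.649007·0.95·0.25 + 0.835325·0.05·0.75 + 0.938576·0.05·0.25
        = 0.042037 + 0.154139 + 0.031325 + 0.011732 = 0.239233
Keeping only the poor earnings report-present terms gives 0.165871, so
  P(poor earnings report | price drop) = 0.165871 / 0.239233 ≈ 0.693

With the extra evidence:
P(price drop | sector-wide selloff) = 0.835325·0.75 + 0.938576·0.25 = 0.626494 + 0.234644 = 0.861138
Restricting to configurations with poor earnings report present: 0.938576·0.25 = 0.234644.
So P(poor earnings report | price drop, sector-wide selloff) = 0.234644/0.861138 ≈ 0.272.
The drop from 0.693 to 0.272 is the explaining-away (discounting) effect.

Pr(poor earnings report | price drop) ≈ 0.693; Pr(poor earnings report | price drop, sector-wide selloff) ≈ 0.272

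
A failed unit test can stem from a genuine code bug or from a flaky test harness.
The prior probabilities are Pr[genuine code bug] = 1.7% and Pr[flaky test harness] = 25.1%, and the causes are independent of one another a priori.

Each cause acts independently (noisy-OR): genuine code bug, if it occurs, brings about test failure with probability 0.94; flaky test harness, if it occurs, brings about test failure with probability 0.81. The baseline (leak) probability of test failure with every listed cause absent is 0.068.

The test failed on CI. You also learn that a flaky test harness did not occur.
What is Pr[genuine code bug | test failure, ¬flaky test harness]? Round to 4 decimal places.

Pr[genuine code bug | test failure, ¬flaky test harness] ≈ 0.1936

Under noisy-OR, P(test failure | causes) = 1 − (1−0.068)·∏(1−qᵢ) over the active causes.
Weight on genuine code bug=true, given the evidence: 0.94408·0.017 = 0.016049
Normalizer over all consistent configurations: 0.068·0.983 + 0.94408·0.017 = 0.082893
Posterior = 0.016049 / 0.082893 ≈ 0.1936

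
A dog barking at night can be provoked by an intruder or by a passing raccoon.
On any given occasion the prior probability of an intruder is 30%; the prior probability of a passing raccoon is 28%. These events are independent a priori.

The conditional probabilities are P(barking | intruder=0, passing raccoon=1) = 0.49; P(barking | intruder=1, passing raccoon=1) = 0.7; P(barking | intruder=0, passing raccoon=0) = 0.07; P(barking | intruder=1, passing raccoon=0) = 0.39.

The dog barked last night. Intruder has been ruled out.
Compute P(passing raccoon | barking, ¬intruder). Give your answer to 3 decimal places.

P(passing raccoon | barking, ¬intruder) ≈ 0.731

For the numerator, keep only passing raccoon=true terms: 0.49*0.28 = 0.137200
Normalizer over all consistent configurations: 0.07*0.72 + 0.49*0.28 = 0.187600
P(passing raccoon | barking, ¬intruder) = 0.137200/0.187600 ≈ 0.731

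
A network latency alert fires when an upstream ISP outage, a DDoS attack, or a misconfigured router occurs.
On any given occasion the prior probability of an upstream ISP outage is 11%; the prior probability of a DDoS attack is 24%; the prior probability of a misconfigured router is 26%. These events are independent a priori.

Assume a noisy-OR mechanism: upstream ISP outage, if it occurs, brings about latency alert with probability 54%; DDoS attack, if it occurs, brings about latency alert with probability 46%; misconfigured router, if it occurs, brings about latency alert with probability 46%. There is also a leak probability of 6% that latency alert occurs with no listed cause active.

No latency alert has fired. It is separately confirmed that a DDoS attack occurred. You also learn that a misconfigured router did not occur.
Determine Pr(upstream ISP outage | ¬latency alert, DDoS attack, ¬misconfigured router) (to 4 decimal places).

Pr(upstream ISP outage | ¬latency alert, DDoS attack, ¬misconfigured router) ≈ 0.0538

Under noisy-OR, P(latency alert | causes) = 1 − (1−0.06)·∏(1−qᵢ) over the active causes.
Numerator (weight on configurations with upstream ISP outage): 0.233496*0.11 = 0.025685
Normalizer over all consistent configurations: 0.5076*0.89 + 0.233496*0.11 = 0.477449
P(upstream ISP outage | ¬latency alert, DDoS attack, ¬misconfigured router) = 0.025685/0.477449 ≈ 0.0538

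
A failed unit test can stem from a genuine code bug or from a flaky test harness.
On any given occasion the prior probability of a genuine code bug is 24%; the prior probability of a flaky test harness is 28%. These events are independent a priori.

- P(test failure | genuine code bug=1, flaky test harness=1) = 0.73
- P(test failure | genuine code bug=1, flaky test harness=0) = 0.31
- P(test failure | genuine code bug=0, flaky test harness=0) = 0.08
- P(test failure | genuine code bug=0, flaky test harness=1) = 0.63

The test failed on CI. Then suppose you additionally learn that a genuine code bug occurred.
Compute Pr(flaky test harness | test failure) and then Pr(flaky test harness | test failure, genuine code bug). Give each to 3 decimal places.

P(test failure) = 0.08·0.76·0.72 + 0.63·0.76·0.28 + 0.31·0.24·0.72 + 0.73·0.24·0.28 = 0.043776 + 0.134064 + 0.053568 + 0.049056 = 0.280464
The flaky test harness-present share is 0.134064 + 0.049056 = 0.183120.
P(flaky test harness | test failure) = 0.183120 / 0.280464 ≈ 0.653

Now also conditioning on genuine code bug=true:
Numerator (weight on configurations with flaky test harness): 0.73×0.28 = 0.204400
Denominator P(test failure | genuine code bug): 0.31×0.72 + 0.73×0.28 = 0.427600
Posterior = 0.204400 / 0.427600 ≈ 0.478

Pr(flaky test harness | test failure) ≈ 0.653; Pr(flaky test harness | test failure, genuine code bug) ≈ 0.478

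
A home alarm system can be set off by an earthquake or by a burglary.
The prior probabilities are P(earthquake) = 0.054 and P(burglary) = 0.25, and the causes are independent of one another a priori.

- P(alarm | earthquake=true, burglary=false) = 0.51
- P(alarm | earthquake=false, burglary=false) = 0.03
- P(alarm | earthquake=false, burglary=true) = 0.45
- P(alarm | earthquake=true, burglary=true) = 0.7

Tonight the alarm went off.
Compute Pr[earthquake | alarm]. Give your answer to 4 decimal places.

Pr[earthquake | alarm] ≈ 0.1908

P(alarm) = 0.03·0.946·0.75 + 0.45·0.946·0.25 + 0.51·0.054·0.75 + 0.7·0.054·0.25 = 0.021285 + 0.106425 + 0.020655 + 0.009450 = 0.157815
Of this, 0.030105 comes from 0.020655 + 0.009450 (the earthquake=true cases).
Hence the posterior is 0.030105/0.157815 ≈ 0.1908.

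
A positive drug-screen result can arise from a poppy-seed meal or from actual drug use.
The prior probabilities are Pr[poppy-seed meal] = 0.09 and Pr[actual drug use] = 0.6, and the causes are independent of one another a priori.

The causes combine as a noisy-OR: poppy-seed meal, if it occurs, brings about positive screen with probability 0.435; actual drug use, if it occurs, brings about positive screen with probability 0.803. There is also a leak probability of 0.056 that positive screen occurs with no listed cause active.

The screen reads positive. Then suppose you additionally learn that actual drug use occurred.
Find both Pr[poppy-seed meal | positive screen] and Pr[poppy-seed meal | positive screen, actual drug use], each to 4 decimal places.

Pr[poppy-seed meal | positive screen] ≈ 0.1229; Pr[poppy-seed meal | positive screen, actual drug use] ≈ 0.0981

Under noisy-OR, P(positive screen | causes) = 1 − (1−0.056)·∏(1−qᵢ) over the active causes.
Sum P(positive screen|·) weighted by the priors over the 4 (poppy-seed meal, actual drug use) configurations:
  P(positive screen) = 0.056*0.91*0.4 + 0.814032*0.91*0.6 + 0.46664*0.09*0.4 + 0.894928*0.09*0.6
        = 0.020384 + 0.444461 + 0.016799 + 0.048326 = 0.529970
The terms with poppy-seed meal present sum to 0.065125, so
  P(poppy-seed meal | positive screen) = 0.065125 / 0.529970 ≈ 0.1229

Now condition on the additional information:
Enumerate both values of poppy-seed meal and weight by the priors:
  P(positive screen | actual drug use) = 0.814032*0.91 + 0.894928*0.09
        = 0.740769 + 0.080544 = 0.821313
Keeping only the poppy-seed meal-present terms gives 0.080544, so
  P(poppy-seed meal | positive screen, actual drug use) = 0.080544 / 0.821313 ≈ 0.0981
This is intercausal reasoning (explaining away): once actual drug use accounts for the positive screen, poppy-seed meal becomes less likely.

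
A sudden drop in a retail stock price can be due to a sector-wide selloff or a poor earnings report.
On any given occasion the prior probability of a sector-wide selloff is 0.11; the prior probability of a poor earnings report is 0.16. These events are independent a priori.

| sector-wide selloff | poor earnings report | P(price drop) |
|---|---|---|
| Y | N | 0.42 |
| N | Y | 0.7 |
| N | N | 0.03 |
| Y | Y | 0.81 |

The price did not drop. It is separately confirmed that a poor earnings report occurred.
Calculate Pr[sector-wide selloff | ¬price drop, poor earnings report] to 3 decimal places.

Pr[sector-wide selloff | ¬price drop, poor earnings report] ≈ 0.073

By total probability over both values of sector-wide selloff:
  P(¬price drop | poor earnings report) = 0.3·0.89 + 0.19·0.11
        = 0.267000 + 0.020900 = 0.287900
The terms with sector-wide selloff present sum to 0.020900, so
  P(sector-wide selloff | ¬price drop, poor earnings report) = 0.020900 / 0.287900 ≈ 0.073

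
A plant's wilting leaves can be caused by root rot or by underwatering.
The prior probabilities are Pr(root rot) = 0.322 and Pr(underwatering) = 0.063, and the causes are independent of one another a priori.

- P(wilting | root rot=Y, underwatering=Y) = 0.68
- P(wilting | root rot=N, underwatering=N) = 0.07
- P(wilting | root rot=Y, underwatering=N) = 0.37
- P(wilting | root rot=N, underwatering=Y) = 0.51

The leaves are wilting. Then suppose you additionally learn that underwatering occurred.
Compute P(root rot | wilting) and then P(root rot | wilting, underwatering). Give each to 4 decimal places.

P(wilting) = 0.07×0.678×0.937 + 0.51×0.678×0.063 + 0.37×0.322×0.937 + 0.68×0.322×0.063 = 0.044470 + 0.021784 + 0.111634 + 0.013794 = 0.191682
Restricting to configurations with root rot present: 0.111634 + 0.013794 = 0.125428.
So P(root rot | wilting) = 0.125428/0.191682 ≈ 0.6544.

With the extra evidence:
P(wilting | underwatering) = 0.51·0.678 + 0.68·0.322 = 0.345780 + 0.218960 = 0.564740
The root rot-present share is 0.68·0.322 = 0.218960.
P(root rot | wilting, underwatering) = 0.218960 / 0.564740 ≈ 0.3877

P(root rot | wilting) ≈ 0.6544; P(root rot | wilting, underwatering) ≈ 0.3877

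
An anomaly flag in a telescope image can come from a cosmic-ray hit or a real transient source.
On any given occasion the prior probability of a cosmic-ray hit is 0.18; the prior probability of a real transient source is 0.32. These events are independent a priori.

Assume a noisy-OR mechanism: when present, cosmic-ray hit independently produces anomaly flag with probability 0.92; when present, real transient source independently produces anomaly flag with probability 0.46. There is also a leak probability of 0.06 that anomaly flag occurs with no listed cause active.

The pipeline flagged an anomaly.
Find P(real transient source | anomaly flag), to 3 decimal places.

Under noisy-OR, P(anomaly flag | causes) = 1 − (1−0.06)·∏(1−qᵢ) over the active causes.
Sum P(anomaly flag|·) weighted by the priors over the 4 (cosmic-ray hit, real transient source) configurations:
  P(anomaly flag) = 0.06×0.82×0.68 + 0.4924×0.82×0.32 + 0.9248×0.18×0.68 + 0.959392×0.18×0.32
        = 0.033456 + 0.129206 + 0.113196 + 0.055261 = 0.331119
Configurations with real transient source contribute 0.184467, so
  P(real transient source | anomaly flag) = 0.184467 / 0.331119 ≈ 0.557

P(real transient source | anomaly flag) ≈ 0.557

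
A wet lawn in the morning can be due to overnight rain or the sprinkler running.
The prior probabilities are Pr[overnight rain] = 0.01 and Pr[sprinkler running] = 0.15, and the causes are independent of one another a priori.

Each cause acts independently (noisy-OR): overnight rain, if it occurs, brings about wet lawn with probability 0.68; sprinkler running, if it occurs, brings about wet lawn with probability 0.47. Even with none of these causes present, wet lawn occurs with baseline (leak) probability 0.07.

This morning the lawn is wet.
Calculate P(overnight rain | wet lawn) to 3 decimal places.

P(overnight rain | wet lawn) ≈ 0.051

Under noisy-OR, P(wet lawn | causes) = 1 − (1−0.07)·∏(1−qᵢ) over the active causes.
P(wet lawn) = 0.07×0.99×0.85 + 0.5071×0.99×0.15 + 0.7024×0.01×0.85 + 0.842272×0.01×0.15 = 0.058905 + 0.075304 + 0.005970 + 0.001263 = 0.141442
The overnight rain-present share is 0.005970 + 0.001263 = 0.007233.
Hence the posterior is 0.007233/0.141442 ≈ 0.051.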